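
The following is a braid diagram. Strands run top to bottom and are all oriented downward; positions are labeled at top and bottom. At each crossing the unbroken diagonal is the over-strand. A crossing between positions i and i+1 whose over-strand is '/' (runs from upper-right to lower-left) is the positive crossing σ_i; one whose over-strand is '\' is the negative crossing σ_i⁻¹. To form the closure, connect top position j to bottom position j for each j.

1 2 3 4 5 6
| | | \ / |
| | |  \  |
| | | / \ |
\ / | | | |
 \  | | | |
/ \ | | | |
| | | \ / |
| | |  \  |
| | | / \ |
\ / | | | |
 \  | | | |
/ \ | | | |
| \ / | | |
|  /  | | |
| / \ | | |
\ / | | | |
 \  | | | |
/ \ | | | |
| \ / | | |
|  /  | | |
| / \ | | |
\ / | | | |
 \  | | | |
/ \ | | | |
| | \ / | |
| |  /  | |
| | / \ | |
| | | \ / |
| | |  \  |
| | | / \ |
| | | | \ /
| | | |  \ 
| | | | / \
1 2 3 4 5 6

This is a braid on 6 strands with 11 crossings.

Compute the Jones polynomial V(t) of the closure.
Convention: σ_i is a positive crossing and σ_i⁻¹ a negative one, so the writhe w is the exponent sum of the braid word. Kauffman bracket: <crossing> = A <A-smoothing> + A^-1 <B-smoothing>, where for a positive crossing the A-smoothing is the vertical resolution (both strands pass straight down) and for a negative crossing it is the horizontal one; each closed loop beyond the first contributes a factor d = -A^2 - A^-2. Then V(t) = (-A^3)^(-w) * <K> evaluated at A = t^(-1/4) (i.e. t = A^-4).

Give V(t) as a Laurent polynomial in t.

1 - t^-1 + 3*t^-2 - 4*t^-3 + 5*t^-4 - 6*t^-5 + 5*t^-6 - 4*t^-7 + 3*t^-8 - t^-9

Derivation:
Reading the diagram top to bottom ('/'-over between positions i,i+1 = s_i, '\'-over = s_i^-1): braid word = s4^-1 s1^-1 s4^-1 s1^-1 s2 s1^-1 s2 s1^-1 s3 s4^-1 s5^-1.
The presented braid s4^-1 s1^-1 s4^-1 s1^-1 s2 s1^-1 s2 s1^-1 s3 s4^-1 s5^-1 on 6 strands reduces by inverse Markov moves (closure unchanged at each step):
  Destabilize: the word has the form β·s5^-1 where s5^-1 occurs only as the final letter (β ∈ B_5); drop it and the last strand → 5 strands.
Reduced to β = s4^-1 s1^-1 s4^-1 s1^-1 s2 s1^-1 s2 s1^-1 s3 s4^-1 on 5 strands, 10 crossings.
Compute on β:
Braid: s4^-1 s1^-1 s4^-1 s1^-1 s2 s1^-1 s2 s1^-1 s3 s4^-1 on 5 strands, 10 crossings.
Writhe w = (#positive) - (#negative) = 3 - 7 = -4.
Enumerate smoothing states for the bracket polynomial. There are 2^10 = 1024 states.
For each crossing: s=0 is the vertical smoothing, s=1 horizontal. Crossing k contributes A^(sign_k * (1 - 2*s_k)); loop factor d = -A^2 - A^-2.
Tabulate the states by total A-exponent and number of loops L (A-exp: L × count):
  A^10: L=8 ×1
  A^8: L=7 ×10
  A^6: L=6 ×45
  A^4: L=5 ×118, L=7 ×2
  A^2: L=4 ×195, L=6 ×15
  A^0: L=3 ×203, L=5 ×49
  A^-2: L=2 ×123, L=4 ×85, L=6 ×2
  A^-4: L=1 ×33, L=3 ×78, L=5 ×9
  A^-6: L=2 ×29, L=4 ×16
  A^-8: L=3 ×9, L=5 ×1
  A^-10: L=4 ×1
Each group contributes A^e * Σ count * d^(L-1):
Powers of d = -A^2 - A^-2: d^2 = A^4 + 2 + A^-4; d^3 = -A^6 - 3*A^2 - 3*A^-2 - A^-6; d^4 = A^8 + 4*A^4 + 6 + 4*A^-4 + A^-8; d^5 = -A^10 - 5*A^6 - 10*A^2 - 10*A^-2 - 5*A^-6 - A^-10; d^6 = A^12 + 6*A^8 + 15*A^4 + 20 + 15*A^-4 + 6*A^-8 + A^-12; d^7 = -A^14 - 7*A^10 - 21*A^6 - 35*A^2 - 35*A^-2 - 21*A^-6 - 7*A^-10 - A^-14.
  A^10 * (d^7) = -A^24 - 7*A^20 - 21*A^16 - 35*A^12 - 35*A^8 - 21*A^4 - 7 - A^-4
  A^8 * (10*d^6) = 10*A^20 + 60*A^16 + 150*A^12 + 200*A^8 + 150*A^4 + 60 + 10*A^-4
  A^6 * (45*d^5) = -45*A^16 - 225*A^12 - 450*A^8 - 450*A^4 - 225 - 45*A^-4
  A^4 * (118*d^4 + 2*d^6) = 2*A^16 + 130*A^12 + 502*A^8 + 748*A^4 + 502 + 130*A^-4 + 2*A^-8
  A^2 * (195*d^3 + 15*d^5) = -15*A^12 - 270*A^8 - 735*A^4 - 735 - 270*A^-4 - 15*A^-8
  A^0 * (203*d^2 + 49*d^4) = 49*A^8 + 399*A^4 + 700 + 399*A^-4 + 49*A^-8
  A^-2 * (123*d + 85*d^3 + 2*d^5) = -2*A^8 - 95*A^4 - 398 - 398*A^-4 - 95*A^-8 - 2*A^-12
  A^-4 * (33 + 78*d^2 + 9*d^4) = 9*A^4 + 114 + 243*A^-4 + 114*A^-8 + 9*A^-12
  A^-6 * (29*d + 16*d^3) = -16 - 77*A^-4 - 77*A^-8 - 16*A^-12
  A^-8 * (9*d^2 + d^4) = 1 + 13*A^-4 + 24*A^-8 + 13*A^-12 + A^-16
  A^-10 * (d^3) = -A^-4 - 3*A^-8 - 3*A^-12 - A^-16
Summing the groups: <K> = -A^24 + 3*A^20 - 4*A^16 + 5*A^12 - 6*A^8 + 5*A^4 - 4 + 3*A^-4 - A^-8 + A^-12
Normalise by the writhe: (-A^3)^(-w) = (-A^3)^(4) = A^12, so f(A) = A^12 * <K> = -A^36 + 3*A^32 - 4*A^28 + 5*A^24 - 6*A^20 + 5*A^16 - 4*A^12 + 3*A^8 - A^4 + 1.
Substitute A = t^(-1/4), i.e. A^e → t^(-e/4): V(t) = 1 - t^-1 + 3*t^-2 - 4*t^-3 + 5*t^-4 - 6*t^-5 + 5*t^-6 - 4*t^-7 + 3*t^-8 - t^-9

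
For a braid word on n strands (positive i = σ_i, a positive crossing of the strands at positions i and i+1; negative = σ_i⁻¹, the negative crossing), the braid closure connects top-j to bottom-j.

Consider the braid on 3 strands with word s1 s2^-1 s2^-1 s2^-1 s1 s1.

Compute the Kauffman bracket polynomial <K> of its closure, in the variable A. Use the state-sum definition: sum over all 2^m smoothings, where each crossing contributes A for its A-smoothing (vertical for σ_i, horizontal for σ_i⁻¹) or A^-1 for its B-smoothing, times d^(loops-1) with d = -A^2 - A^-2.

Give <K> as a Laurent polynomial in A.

Braid: s1 s2^-1 s2^-1 s2^-1 s1 s1 on 3 strands, 6 crossings.
Writhe w = (#positive) - (#negative) = 3 - 3 = 0.
Enumerate smoothing states for the bracket polynomial. There are 2^6 = 64 states.
Each crossing splits two ways (0=vertical, 1=horizontal). The state's weight is A^(#A-smoothings - #B-smoothings) * d^(loops - 1).
Tabulate the states by total A-exponent and number of loops L (A-exp: L × count):
  A^6: L=4 ×1
  A^4: L=3 ×6
  A^2: L=2 ×12, L=4 ×3
  A^0: L=1 ×9, L=3 ×10, L=5 ×1
  A^-2: L=2 ×12, L=4 ×3
  A^-4: L=3 ×6
  A^-6: L=4 ×1
Each group contributes A^e * Σ count * d^(L-1):
Powers of d = -A^2 - A^-2: d^2 = A^4 + 2 + A^-4; d^3 = -A^6 - 3*A^2 - 3*A^-2 - A^-6; d^4 = A^8 + 4*A^4 + 6 + 4*A^-4 + A^-8.
  A^6 * (d^3) = -A^12 - 3*A^8 - 3*A^4 - 1
  A^4 * (6*d^2) = 6*A^8 + 12*A^4 + 6
  A^2 * (12*d + 3*d^3) = -3*A^8 - 21*A^4 - 21 - 3*A^-4
  A^0 * (9 + 10*d^2 + d^4) = A^8 + 14*A^4 + 35 + 14*A^-4 + A^-8
  A^-2 * (12*d + 3*d^3) = -3*A^4 - 21 - 21*A^-4 - 3*A^-8
  A^-4 * (6*d^2) = 6 + 12*A^-4 + 6*A^-8
  A^-6 * (d^3) = -1 - 3*A^-4 - 3*A^-8 - A^-12
Summing the groups: <K> = -A^12 + A^8 - A^4 + 3 - A^-4 + A^-8 - A^-12

Answer: -A^12 + A^8 - A^4 + 3 - A^-4 + A^-8 - A^-12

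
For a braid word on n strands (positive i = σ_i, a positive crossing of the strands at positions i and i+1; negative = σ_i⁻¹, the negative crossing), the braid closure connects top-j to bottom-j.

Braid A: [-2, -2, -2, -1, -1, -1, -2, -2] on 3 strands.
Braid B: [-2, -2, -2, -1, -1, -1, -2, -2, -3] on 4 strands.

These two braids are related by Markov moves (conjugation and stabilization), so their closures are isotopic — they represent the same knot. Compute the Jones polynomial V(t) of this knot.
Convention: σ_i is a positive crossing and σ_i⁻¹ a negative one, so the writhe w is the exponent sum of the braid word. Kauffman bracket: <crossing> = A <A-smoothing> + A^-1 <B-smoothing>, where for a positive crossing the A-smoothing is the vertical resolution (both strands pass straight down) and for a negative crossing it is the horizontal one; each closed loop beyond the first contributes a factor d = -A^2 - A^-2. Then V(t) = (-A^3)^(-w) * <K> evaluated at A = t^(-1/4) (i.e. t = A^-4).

t^-3 + 2*t^-5 - 2*t^-6 + 2*t^-7 - 3*t^-8 + 2*t^-9 - 2*t^-10 + t^-11

Derivation:
Markov-equivalent braids have isotopic closures, hence identical knot invariants. Strip the Markov moves from each word to reach a common short braid β, then compute V(t) once on β.
Braid A: s2^-1 s2^-1 s2^-1 s1^-1 s1^-1 s1^-1 s2^-1 s2^-1 on 3 strands has no conjugating prefix/suffix or stabilization to strip; take β = s2^-1 s2^-1 s2^-1 s1^-1 s1^-1 s1^-1 s2^-1 s2^-1.
Braid B: s2^-1 s2^-1 s2^-1 s1^-1 s1^-1 s1^-1 s2^-1 s2^-1 s3^-1 on 4 strands reduces by inverse Markov moves (closure unchanged at each step):
  Destabilize: the word has the form β·s3^-1 where s3^-1 occurs only as the final letter (β ∈ B_3); drop it and the last strand → 3 strands.
Reduced to β = s2^-1 s2^-1 s2^-1 s1^-1 s1^-1 s1^-1 s2^-1 s2^-1 on 3 strands, 8 crossings.
Both give the same β = s2^-1 s2^-1 s2^-1 s1^-1 s1^-1 s1^-1 s2^-1 s2^-1 on 3 strands, so one state sum suffices:
Braid: s2^-1 s2^-1 s2^-1 s1^-1 s1^-1 s1^-1 s2^-1 s2^-1 on 3 strands, 8 crossings.
Writhe w = (#positive) - (#negative) = 0 - 8 = -8.
Enumerate smoothing states for the bracket polynomial. There are 2^8 = 256 states.
Each crossing splits two ways (0=vertical, 1=horizontal). The state's weight is A^(#A-smoothings - #B-smoothings) * d^(loops - 1).
Tabulate the states by total A-exponent and number of loops L (A-exp: L × count):
  A^8: L=7 ×1
  A^6: L=6 ×8
  A^4: L=5 ×28
  A^2: L=4 ×55, L=6 ×1
  A^0: L=3 ×65, L=5 ×5
  A^-2: L=2 ×45, L=4 ×11
  A^-4: L=1 ×15, L=3 ×13
  A^-6: L=2 ×8
  A^-8: L=3 ×1
Each group contributes A^e * Σ count * d^(L-1):
Powers of d = -A^2 - A^-2: d^2 = A^4 + 2 + A^-4; d^3 = -A^6 - 3*A^2 - 3*A^-2 - A^-6; d^4 = A^8 + 4*A^4 + 6 + 4*A^-4 + A^-8; d^5 = -A^10 - 5*A^6 - 10*A^2 - 10*A^-2 - 5*A^-6 - A^-10; d^6 = A^12 + 6*A^8 + 15*A^4 + 20 + 15*A^-4 + 6*A^-8 + A^-12.
  A^8 * (d^6) = A^20 + 6*A^16 + 15*A^12 + 20*A^8 + 15*A^4 + 6 + A^-4
  A^6 * (8*d^5) = -8*A^16 - 40*A^12 - 80*A^8 - 80*A^4 - 40 - 8*A^-4
  A^4 * (28*d^4) = 28*A^12 + 112*A^8 + 168*A^4 + 112 + 28*A^-4
  A^2 * (55*d^3 + d^5) = -A^12 - 60*A^8 - 175*A^4 - 175 - 60*A^-4 - A^-8
  A^0 * (65*d^2 + 5*d^4) = 5*A^8 + 85*A^4 + 160 + 85*A^-4 + 5*A^-8
  A^-2 * (45*d + 11*d^3) = -11*A^4 - 78 - 78*A^-4 - 11*A^-8
  A^-4 * (15 + 13*d^2) = 13 + 41*A^-4 + 13*A^-8
  A^-6 * (8*d) = -8*A^-4 - 8*A^-8
  A^-8 * (d^2) = A^-4 + 2*A^-8 + A^-12
Summing the groups: <K> = A^20 - 2*A^16 + 2*A^12 - 3*A^8 + 2*A^4 - 2 + 2*A^-4 + A^-12
Normalise by the writhe: (-A^3)^(-w) = (-A^3)^(8) = A^24, so f(A) = A^24 * <K> = A^44 - 2*A^40 + 2*A^36 - 3*A^32 + 2*A^28 - 2*A^24 + 2*A^20 + A^12.
Substitute A = t^(-1/4), i.e. A^e → t^(-e/4): V(t) = t^-3 + 2*t^-5 - 2*t^-6 + 2*t^-7 - 3*t^-8 + 2*t^-9 - 2*t^-10 + t^-11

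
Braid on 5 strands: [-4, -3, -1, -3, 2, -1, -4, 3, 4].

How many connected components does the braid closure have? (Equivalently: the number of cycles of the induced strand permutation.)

2

Derivation:
Track the strand permutation on 5 strands, starting from identity.
  step 1: s4^-1 swaps positions 4,5 -> [1 2 3 5 4]
  step 2: s3^-1 swaps positions 3,4 -> [1 2 5 3 4]
  step 3: s1^-1 swaps positions 1,2 -> [2 1 5 3 4]
  step 4: s3^-1 swaps positions 3,4 -> [2 1 3 5 4]
  step 5: s2 swaps positions 2,3 -> [2 3 1 5 4]
  step 6: s1^-1 swaps positions 1,2 -> [3 2 1 5 4]
  step 7: s4^-1 swaps positions 4,5 -> [3 2 1 4 5]
  step 8: s3 swaps positions 3,4 -> [3 2 4 1 5]
  step 9: s4 swaps positions 4,5 -> [3 2 4 5 1]
Final permutation (position -> original strand): [3 2 4 5 1]
Closure components = cycle count of this permutation = 2.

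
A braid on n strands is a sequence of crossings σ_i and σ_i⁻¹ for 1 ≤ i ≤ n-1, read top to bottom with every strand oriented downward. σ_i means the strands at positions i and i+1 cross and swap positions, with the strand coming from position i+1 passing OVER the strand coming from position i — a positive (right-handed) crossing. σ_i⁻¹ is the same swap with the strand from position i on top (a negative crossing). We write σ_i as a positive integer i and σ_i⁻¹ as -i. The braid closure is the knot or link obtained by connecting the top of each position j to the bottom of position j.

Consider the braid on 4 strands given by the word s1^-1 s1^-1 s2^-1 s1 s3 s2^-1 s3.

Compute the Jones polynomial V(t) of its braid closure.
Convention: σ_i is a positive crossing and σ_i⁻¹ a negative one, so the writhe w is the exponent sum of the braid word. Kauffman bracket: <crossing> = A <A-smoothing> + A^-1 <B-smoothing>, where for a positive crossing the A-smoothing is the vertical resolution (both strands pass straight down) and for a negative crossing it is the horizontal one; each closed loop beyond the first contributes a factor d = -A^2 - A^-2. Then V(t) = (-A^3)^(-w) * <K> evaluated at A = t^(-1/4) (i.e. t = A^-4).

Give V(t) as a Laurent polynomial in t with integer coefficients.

t^2 - t + 2 - 2*t^-1 + t^-2 - t^-3 + t^-4

Derivation:
Braid: s1^-1 s1^-1 s2^-1 s1 s3 s2^-1 s3 on 4 strands, 7 crossings.
Writhe w = (#positive) - (#negative) = 3 - 4 = -1.
Enumerate smoothing states for the bracket polynomial. There are 2^7 = 128 states.
Smooth each crossing (0=||, 1=⌣⌢); contribution A^(Σ sign_k(1-2s_k)) * d^(L-1).
Tabulate the states by total A-exponent and number of loops L (A-exp: L × count):
  A^7: L=4 ×1
  A^5: L=3 ×7
  A^3: L=2 ×17, L=4 ×4
  A^1: L=1 ×14, L=3 ×20, L=5 ×1
  A^-1: L=2 ×27, L=4 ×8
  A^-3: L=1 ×5, L=3 ×15, L=5 ×1
  A^-5: L=2 ×4, L=4 ×3
  A^-7: L=3 ×1
Each group contributes A^e * Σ count * d^(L-1):
Powers of d = -A^2 - A^-2: d^2 = A^4 + 2 + A^-4; d^3 = -A^6 - 3*A^2 - 3*A^-2 - A^-6; d^4 = A^8 + 4*A^4 + 6 + 4*A^-4 + A^-8.
  A^7 * (d^3) = -A^13 - 3*A^9 - 3*A^5 - A
  A^5 * (7*d^2) = 7*A^9 + 14*A^5 + 7*A
  A^3 * (17*d + 4*d^3) = -4*A^9 - 29*A^5 - 29*A - 4*A^-3
  A^1 * (14 + 20*d^2 + d^4) = A^9 + 24*A^5 + 60*A + 24*A^-3 + A^-7
  A^-1 * (27*d + 8*d^3) = -8*A^5 - 51*A - 51*A^-3 - 8*A^-7
  A^-3 * (5 + 15*d^2 + d^4) = A^5 + 19*A + 41*A^-3 + 19*A^-7 + A^-11
  A^-5 * (4*d + 3*d^3) = -3*A - 13*A^-3 - 13*A^-7 - 3*A^-11
  A^-7 * (d^2) = A^-3 + 2*A^-7 + A^-11
Summing the groups: <K> = -A^13 + A^9 - A^5 + 2*A - 2*A^-3 + A^-7 - A^-11
Normalise by the writhe: (-A^3)^(-w) = (-A^3)^(1) = -A^3, so f(A) = -A^3 * <K> = A^16 - A^12 + A^8 - 2*A^4 + 2 - A^-4 + A^-8.
Substitute A = t^(-1/4), i.e. A^e → t^(-e/4): V(t) = t^2 - t + 2 - 2*t^-1 + t^-2 - t^-3 + t^-4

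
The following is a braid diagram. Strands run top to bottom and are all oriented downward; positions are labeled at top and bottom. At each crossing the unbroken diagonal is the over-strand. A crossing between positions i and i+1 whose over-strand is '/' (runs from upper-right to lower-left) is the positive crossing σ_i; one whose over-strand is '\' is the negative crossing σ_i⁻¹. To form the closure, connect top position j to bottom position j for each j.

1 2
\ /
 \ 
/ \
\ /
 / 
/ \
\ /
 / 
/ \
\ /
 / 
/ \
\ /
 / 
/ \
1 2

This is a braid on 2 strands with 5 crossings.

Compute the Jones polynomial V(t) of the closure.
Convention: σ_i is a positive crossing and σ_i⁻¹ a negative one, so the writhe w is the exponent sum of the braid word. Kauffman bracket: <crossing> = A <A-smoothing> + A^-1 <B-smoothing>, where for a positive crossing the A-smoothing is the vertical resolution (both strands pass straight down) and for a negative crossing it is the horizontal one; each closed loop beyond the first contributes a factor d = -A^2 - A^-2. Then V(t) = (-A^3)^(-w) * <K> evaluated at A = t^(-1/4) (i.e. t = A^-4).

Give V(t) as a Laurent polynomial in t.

-t^4 + t^3 + t

Derivation:
Reading the diagram top to bottom ('/'-over between positions i,i+1 = s_i, '\'-over = s_i^-1): braid word = s1^-1 s1 s1 s1 s1.
First cancel adjacent σ_i σ_i⁻¹ pairs (Reidemeister II — same braid, same closure): s1^-1 s1 s1 s1 s1 → s1 s1 s1.
Braid: s1 s1 s1 on 2 strands, 3 crossings.
Writhe w = (#positive) - (#negative) = 3 - 0 = 3.
Enumerate smoothing states for the bracket polynomial. There are 2^3 = 8 states.
For each crossing: s=0 is the vertical smoothing, s=1 horizontal. Crossing k contributes A^(sign_k * (1 - 2*s_k)); loop factor d = -A^2 - A^-2.
  state 000: A-exp=+3, loops=2, term = A^3 * d^1
  state 001: A-exp=+1, loops=1, term = A^1 * d^0
  state 010: A-exp=+1, loops=1, term = A^1 * d^0
  state 011: A-exp=-1, loops=2, term = A^-1 * d^1
  state 100: A-exp=+1, loops=1, term = A^1 * d^0
  state 101: A-exp=-1, loops=2, term = A^-1 * d^1
  state 110: A-exp=-1, loops=2, term = A^-1 * d^1
  state 111: A-exp=-3, loops=3, term = A^-3 * d^2
Collect the terms by A-exponent (count of states per loop number):
Powers of d = -A^2 - A^-2: d^2 = A^4 + 2 + A^-4.
  A^3 * (d) = -A^5 - A
  A^1 * (3) = 3*A
  A^-1 * (3*d) = -3*A - 3*A^-3
  A^-3 * (d^2) = A + 2*A^-3 + A^-7
Summing the groups: <K> = -A^5 - A^-3 + A^-7
Normalise by the writhe: (-A^3)^(-w) = (-A^3)^(-3) = -A^-9, so f(A) = -A^-9 * <K> = A^-4 + A^-12 - A^-16.
Substitute A = t^(-1/4), i.e. A^e → t^(-e/4): V(t) = -t^4 + t^3 + t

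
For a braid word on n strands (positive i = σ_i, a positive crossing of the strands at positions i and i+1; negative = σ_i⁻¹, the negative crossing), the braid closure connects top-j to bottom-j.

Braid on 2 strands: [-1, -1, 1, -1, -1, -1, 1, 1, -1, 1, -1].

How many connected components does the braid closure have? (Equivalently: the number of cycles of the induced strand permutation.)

1

Derivation:
Track the strand permutation on 2 strands, starting from identity.
  step 1: s1^-1 swaps positions 1,2 -> [2 1]
  step 2: s1^-1 swaps positions 1,2 -> [1 2]
  step 3: s1 swaps positions 1,2 -> [2 1]
  step 4: s1^-1 swaps positions 1,2 -> [1 2]
  step 5: s1^-1 swaps positions 1,2 -> [2 1]
  step 6: s1^-1 swaps positions 1,2 -> [1 2]
  step 7: s1 swaps positions 1,2 -> [2 1]
  step 8: s1 swaps positions 1,2 -> [1 2]
  step 9: s1^-1 swaps positions 1,2 -> [2 1]
  step 10: s1 swaps positions 1,2 -> [1 2]
  step 11: s1^-1 swaps positions 1,2 -> [2 1]
Final permutation (position -> original strand): [2 1]
Closure components = cycle count of this permutation = 1.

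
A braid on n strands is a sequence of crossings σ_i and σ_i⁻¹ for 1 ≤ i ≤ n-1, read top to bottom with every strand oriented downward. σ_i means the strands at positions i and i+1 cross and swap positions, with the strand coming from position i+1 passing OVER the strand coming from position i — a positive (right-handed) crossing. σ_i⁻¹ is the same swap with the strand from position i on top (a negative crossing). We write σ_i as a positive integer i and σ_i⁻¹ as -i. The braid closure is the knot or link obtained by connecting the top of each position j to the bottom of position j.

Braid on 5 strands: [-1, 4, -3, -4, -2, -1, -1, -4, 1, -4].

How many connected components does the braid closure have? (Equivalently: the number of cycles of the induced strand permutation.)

Track the strand permutation on 5 strands, starting from identity.
  step 1: s1^-1 swaps positions 1,2 -> [2 1 3 4 5]
  step 2: s4 swaps positions 4,5 -> [2 1 3 5 4]
  step 3: s3^-1 swaps positions 3,4 -> [2 1 5 3 4]
  step 4: s4^-1 swaps positions 4,5 -> [2 1 5 4 3]
  step 5: s2^-1 swaps positions 2,3 -> [2 5 1 4 3]
  step 6: s1^-1 swaps positions 1,2 -> [5 2 1 4 3]
  step 7: s1^-1 swaps positions 1,2 -> [2 5 1 4 3]
  step 8: s4^-1 swaps positions 4,5 -> [2 5 1 3 4]
  step 9: s1 swaps positions 1,2 -> [5 2 1 3 4]
  step 10: s4^-1 swaps positions 4,5 -> [5 2 1 4 3]
Final permutation (position -> original strand): [5 2 1 4 3]
Closure components = cycle count of this permutation = 3.

Answer: 3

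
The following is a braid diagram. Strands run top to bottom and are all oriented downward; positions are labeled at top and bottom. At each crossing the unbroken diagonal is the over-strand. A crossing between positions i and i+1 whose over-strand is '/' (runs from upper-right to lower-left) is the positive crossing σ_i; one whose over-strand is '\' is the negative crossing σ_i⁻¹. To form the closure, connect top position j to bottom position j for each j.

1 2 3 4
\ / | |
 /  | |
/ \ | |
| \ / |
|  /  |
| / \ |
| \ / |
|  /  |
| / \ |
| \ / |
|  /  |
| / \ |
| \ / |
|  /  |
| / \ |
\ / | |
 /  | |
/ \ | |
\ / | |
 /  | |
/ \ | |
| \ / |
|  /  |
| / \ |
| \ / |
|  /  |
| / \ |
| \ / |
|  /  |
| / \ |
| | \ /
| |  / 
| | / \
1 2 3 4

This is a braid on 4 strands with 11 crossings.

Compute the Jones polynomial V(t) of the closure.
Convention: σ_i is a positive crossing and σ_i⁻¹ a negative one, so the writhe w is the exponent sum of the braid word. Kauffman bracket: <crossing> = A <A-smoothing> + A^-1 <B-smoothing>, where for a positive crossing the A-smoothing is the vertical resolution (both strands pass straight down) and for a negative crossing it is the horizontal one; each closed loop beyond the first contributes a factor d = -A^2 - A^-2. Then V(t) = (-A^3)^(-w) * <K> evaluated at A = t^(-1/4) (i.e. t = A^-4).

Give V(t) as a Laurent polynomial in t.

Reading the diagram top to bottom ('/'-over between positions i,i+1 = s_i, '\'-over = s_i^-1): braid word = s1 s2 s2 s2 s2 s1 s1 s2 s2 s2 s3.
The presented braid s1 s2 s2 s2 s2 s1 s1 s2 s2 s2 s3 on 4 strands reduces by inverse Markov moves (closure unchanged at each step):
  Destabilize: the word has the form β·s3 where s3 occurs only as the final letter (β ∈ B_3); drop it and the last strand → 3 strands.
Reduced to β = s1 s2 s2 s2 s2 s1 s1 s2 s2 s2 on 3 strands, 10 crossings.
Compute on β:
Braid: s1 s2 s2 s2 s2 s1 s1 s2 s2 s2 on 3 strands, 10 crossings.
Writhe w = (#positive) - (#negative) = 10 - 0 = 10.
State-sum expansion of <K>. There are 2^10 = 1024 states.
Each crossing splits two ways (0=vertical, 1=horizontal). The state's weight is A^(#A-smoothings - #B-smoothings) * d^(loops - 1).
Tabulate the states by total A-exponent and number of loops L (A-exp: L × count):
  A^10: L=3 ×1
  A^8: L=2 ×10
  A^6: L=1 ×21, L=3 ×24
  A^4: L=2 ×84, L=4 ×36
  A^2: L=1 ×24, L=3 ×151, L=5 ×35
  A^0: L=2 ×72, L=4 ×159, L=6 ×21
  A^-2: L=3 ×98, L=5 ×105, L=7 ×7
  A^-4: L=4 ×76, L=6 ×43, L=8 ×1
  A^-6: L=5 ×35, L=7 ×10
  A^-8: L=6 ×9, L=8 ×1
  A^-10: L=7 ×1
Each group contributes A^e * Σ count * d^(L-1):
Powers of d = -A^2 - A^-2: d^2 = A^4 + 2 + A^-4; d^3 = -A^6 - 3*A^2 - 3*A^-2 - A^-6; d^4 = A^8 + 4*A^4 + 6 + 4*A^-4 + A^-8; d^5 = -A^10 - 5*A^6 - 10*A^2 - 10*A^-2 - 5*A^-6 - A^-10; d^6 = A^12 + 6*A^8 + 15*A^4 + 20 + 15*A^-4 + 6*A^-8 + A^-12; d^7 = -A^14 - 7*A^10 - 21*A^6 - 35*A^2 - 35*A^-2 - 21*A^-6 - 7*A^-10 - A^-14.
  A^10 * (d^2) = A^14 + 2*A^10 + A^6
  A^8 * (10*d) = -10*A^10 - 10*A^6
  A^6 * (21 + 24*d^2) = 24*A^10 + 69*A^6 + 24*A^2
  A^4 * (84*d + 36*d^3) = -36*A^10 - 192*A^6 - 192*A^2 - 36*A^-2
  A^2 * (24 + 151*d^2 + 35*d^4) = 35*A^10 + 291*A^6 + 536*A^2 + 291*A^-2 + 35*A^-6
  A^0 * (72*d + 159*d^3 + 21*d^5) = -21*A^10 - 264*A^6 - 759*A^2 - 759*A^-2 - 264*A^-6 - 21*A^-10
  A^-2 * (98*d^2 + 105*d^4 + 7*d^6) = 7*A^10 + 147*A^6 + 623*A^2 + 966*A^-2 + 623*A^-6 + 147*A^-10 + 7*A^-14
  A^-4 * (76*d^3 + 43*d^5 + d^7) = -A^10 - 50*A^6 - 312*A^2 - 693*A^-2 - 693*A^-6 - 312*A^-10 - 50*A^-14 - A^-18
  A^-6 * (35*d^4 + 10*d^6) = 10*A^6 + 95*A^2 + 290*A^-2 + 410*A^-6 + 290*A^-10 + 95*A^-14 + 10*A^-18
  A^-8 * (9*d^5 + d^7) = -A^6 - 16*A^2 - 66*A^-2 - 125*A^-6 - 125*A^-10 - 66*A^-14 - 16*A^-18 - A^-22
  A^-10 * (d^6) = A^2 + 6*A^-2 + 15*A^-6 + 20*A^-10 + 15*A^-14 + 6*A^-18 + A^-22
Summing the groups: <K> = A^14 + A^6 - A^-2 + A^-6 - A^-10 + A^-14 - A^-18
Normalise by the writhe: (-A^3)^(-w) = (-A^3)^(-10) = A^-30, so f(A) = A^-30 * <K> = A^-16 + A^-24 - A^-32 + A^-36 - A^-40 + A^-44 - A^-48.
Substitute A = t^(-1/4), i.e. A^e → t^(-e/4): V(t) = -t^12 + t^11 - t^10 + t^9 - t^8 + t^6 + t^4

Answer: -t^12 + t^11 - t^10 + t^9 - t^8 + t^6 + t^4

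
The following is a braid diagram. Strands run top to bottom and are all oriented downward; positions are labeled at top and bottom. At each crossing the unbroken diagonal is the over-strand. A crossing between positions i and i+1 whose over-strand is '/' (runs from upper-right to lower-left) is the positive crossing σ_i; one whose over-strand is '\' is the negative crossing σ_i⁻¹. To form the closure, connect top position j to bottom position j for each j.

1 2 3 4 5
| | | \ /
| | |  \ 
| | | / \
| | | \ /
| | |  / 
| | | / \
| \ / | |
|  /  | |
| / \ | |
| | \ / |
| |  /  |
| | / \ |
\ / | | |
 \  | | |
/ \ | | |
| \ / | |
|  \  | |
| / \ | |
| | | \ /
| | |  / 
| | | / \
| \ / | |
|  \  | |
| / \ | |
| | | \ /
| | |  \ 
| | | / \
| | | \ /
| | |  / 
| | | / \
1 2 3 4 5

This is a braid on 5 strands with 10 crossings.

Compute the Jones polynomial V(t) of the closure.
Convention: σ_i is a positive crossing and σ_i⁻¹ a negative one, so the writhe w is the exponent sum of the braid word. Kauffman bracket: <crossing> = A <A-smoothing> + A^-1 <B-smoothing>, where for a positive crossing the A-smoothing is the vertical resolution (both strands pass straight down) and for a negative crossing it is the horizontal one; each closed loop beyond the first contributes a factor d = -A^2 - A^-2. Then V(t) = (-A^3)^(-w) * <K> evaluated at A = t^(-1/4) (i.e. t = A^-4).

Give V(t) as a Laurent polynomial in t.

1

Derivation:
Reading the diagram top to bottom ('/'-over between positions i,i+1 = s_i, '\'-over = s_i^-1): braid word = s4^-1 s4 s2 s3 s1^-1 s2^-1 s4 s2^-1 s4^-1 s4.
The presented braid s4^-1 s4 s2 s3 s1^-1 s2^-1 s4 s2^-1 s4^-1 s4 on 5 strands reduces by inverse Markov moves (closure unchanged at each step):
  Deconjugate: the word is γ·β·γ⁻¹ with γ = s4^-1 (prefix) and γ⁻¹ = s4 (suffix); strip both.
  Deconjugate: the word is γ·β·γ⁻¹ with γ = s4 s2 (prefix) and γ⁻¹ = s2^-1 s4^-1 (suffix); strip both.
  Destabilize: the word has the form β·s4 where s4 occurs only as the final letter (β ∈ B_4); drop it and the last strand → 4 strands.
Reduced to β = s3 s1^-1 s2^-1 on 4 strands, 3 crossings.
Compute on β:
Braid: s3 s1^-1 s2^-1 on 4 strands, 3 crossings.
Writhe w = (#positive) - (#negative) = 1 - 2 = -1.
State-sum expansion of <K>. There are 2^3 = 8 states.
Smooth each crossing (0=||, 1=⌣⌢); contribution A^(Σ sign_k(1-2s_k)) * d^(L-1).
  state 000: A-exp=-1, loops=4, term = A^-1 * d^3
  state 001: A-exp=+1, loops=3, term = A^1 * d^2
  state 010: A-exp=+1, loops=3, term = A^1 * d^2
  state 011: A-exp=+3, loops=2, term = A^3 * d^1
  state 100: A-exp=-3, loops=3, term = A^-3 * d^2
  state 101: A-exp=-1, loops=2, term = A^-1 * d^1
  state 110: A-exp=-1, loops=2, term = A^-1 * d^1
  state 111: A-exp=+1, loops=1, term = A^1 * d^0
Collect the terms by A-exponent (count of states per loop number):
Powers of d = -A^2 - A^-2: d^2 = A^4 + 2 + A^-4; d^3 = -A^6 - 3*A^2 - 3*A^-2 - A^-6.
  A^3 * (d) = -A^5 - A
  A^1 * (1 + 2*d^2) = 2*A^5 + 5*A + 2*A^-3
  A^-1 * (2*d + d^3) = -A^5 - 5*A - 5*A^-3 - A^-7
  A^-3 * (d^2) = A + 2*A^-3 + A^-7
Summing the groups: <K> = -A^-3
Normalise by the writhe: (-A^3)^(-w) = (-A^3)^(1) = -A^3, so f(A) = -A^3 * <K> = 1.
Substitute A = t^(-1/4), i.e. A^e → t^(-e/4): V(t) = 1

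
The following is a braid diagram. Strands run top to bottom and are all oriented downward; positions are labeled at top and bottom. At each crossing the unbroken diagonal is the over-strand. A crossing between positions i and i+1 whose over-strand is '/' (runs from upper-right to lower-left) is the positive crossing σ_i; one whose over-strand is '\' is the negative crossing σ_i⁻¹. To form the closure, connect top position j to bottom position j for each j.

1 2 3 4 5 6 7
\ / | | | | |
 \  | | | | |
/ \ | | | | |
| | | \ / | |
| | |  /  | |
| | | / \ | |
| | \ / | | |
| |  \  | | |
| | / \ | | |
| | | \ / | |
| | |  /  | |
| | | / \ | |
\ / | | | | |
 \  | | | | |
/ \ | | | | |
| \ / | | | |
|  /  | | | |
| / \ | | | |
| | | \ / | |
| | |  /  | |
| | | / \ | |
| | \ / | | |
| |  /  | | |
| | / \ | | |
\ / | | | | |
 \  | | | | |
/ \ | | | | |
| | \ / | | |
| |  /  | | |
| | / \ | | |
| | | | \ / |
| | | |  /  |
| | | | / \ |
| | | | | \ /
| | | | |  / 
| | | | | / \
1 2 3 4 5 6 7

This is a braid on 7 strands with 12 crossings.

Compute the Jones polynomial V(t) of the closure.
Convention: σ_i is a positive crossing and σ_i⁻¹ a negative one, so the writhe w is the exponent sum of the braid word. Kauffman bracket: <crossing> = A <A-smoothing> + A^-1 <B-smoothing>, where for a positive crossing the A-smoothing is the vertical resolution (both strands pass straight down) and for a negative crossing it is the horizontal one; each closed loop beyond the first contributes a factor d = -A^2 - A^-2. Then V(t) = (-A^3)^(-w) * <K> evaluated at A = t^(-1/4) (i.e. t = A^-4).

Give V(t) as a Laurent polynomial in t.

Reading the diagram top to bottom ('/'-over between positions i,i+1 = s_i, '\'-over = s_i^-1): braid word = s1^-1 s4 s3^-1 s4 s1^-1 s2 s4 s3 s1^-1 s3 s5 s6.
The presented braid s1^-1 s4 s3^-1 s4 s1^-1 s2 s4 s3 s1^-1 s3 s5 s6 on 7 strands reduces by inverse Markov moves (closure unchanged at each step):
  Destabilize: the word has the form β·s6 where s6 occurs only as the final letter (β ∈ B_6); drop it and the last strand → 6 strands.
  Destabilize: the word has the form β·s5 where s5 occurs only as the final letter (β ∈ B_5); drop it and the last strand → 5 strands.
Reduced to β = s1^-1 s4 s3^-1 s4 s1^-1 s2 s4 s3 s1^-1 s3 on 5 strands, 10 crossings.
Compute on β:
Braid: s1^-1 s4 s3^-1 s4 s1^-1 s2 s4 s3 s1^-1 s3 on 5 strands, 10 crossings.
Writhe w = (#positive) - (#negative) = 6 - 4 = 2.
Computing the Kauffman bracket via state sum. There are 2^10 = 1024 states.
Smooth each crossing (0=||, 1=⌣⌢); contribution A^(Σ sign_k(1-2s_k)) * d^(L-1).
Tabulate the states by total A-exponent and number of loops L (A-exp: L × count):
  A^10: L=5 ×1
  A^8: L=4 ×7, L=6 ×3
  A^6: L=3 ×18, L=5 ×26, L=7 ×1
  A^4: L=2 ×21, L=4 ×85, L=6 ×14
  A^2: L=1 ×9, L=3 ×137, L=5 ×62, L=7 ×2
  A^0: L=2 ×105, L=4 ×132, L=6 ×15
  A^-2: L=1 ×30, L=3 ×132, L=5 ×47, L=7 ×1
  A^-4: L=2 ×49, L=4 ×65, L=6 ×6
  A^-6: L=3 ×31, L=5 ×14
  A^-8: L=4 ×9, L=6 ×1
  A^-10: L=5 ×1
Each group contributes A^e * Σ count * d^(L-1):
Powers of d = -A^2 - A^-2: d^2 = A^4 + 2 + A^-4; d^3 = -A^6 - 3*A^2 - 3*A^-2 - A^-6; d^4 = A^8 + 4*A^4 + 6 + 4*A^-4 + A^-8; d^5 = -A^10 - 5*A^6 - 10*A^2 - 10*A^-2 - 5*A^-6 - A^-10; d^6 = A^12 + 6*A^8 + 15*A^4 + 20 + 15*A^-4 + 6*A^-8 + A^-12.
  A^10 * (d^4) = A^18 + 4*A^14 + 6*A^10 + 4*A^6 + A^2
  A^8 * (7*d^3 + 3*d^5) = -3*A^18 - 22*A^14 - 51*A^10 - 51*A^6 - 22*A^2 - 3*A^-2
  A^6 * (18*d^2 + 26*d^4 + d^6) = A^18 + 32*A^14 + 137*A^10 + 212*A^6 + 137*A^2 + 32*A^-2 + A^-6
  A^4 * (21*d + 85*d^3 + 14*d^5) = -14*A^14 - 155*A^10 - 416*A^6 - 416*A^2 - 155*A^-2 - 14*A^-6
  A^2 * (9 + 137*d^2 + 62*d^4 + 2*d^6) = 2*A^14 + 74*A^10 + 415*A^6 + 695*A^2 + 415*A^-2 + 74*A^-6 + 2*A^-10
  A^0 * (105*d + 132*d^3 + 15*d^5) = -15*A^10 - 207*A^6 - 651*A^2 - 651*A^-2 - 207*A^-6 - 15*A^-10
  A^-2 * (30 + 132*d^2 + 47*d^4 + d^6) = A^10 + 53*A^6 + 335*A^2 + 596*A^-2 + 335*A^-6 + 53*A^-10 + A^-14
  A^-4 * (49*d + 65*d^3 + 6*d^5) = -6*A^6 - 95*A^2 - 304*A^-2 - 304*A^-6 - 95*A^-10 - 6*A^-14
  A^-6 * (31*d^2 + 14*d^4) = 14*A^2 + 87*A^-2 + 146*A^-6 + 87*A^-10 + 14*A^-14
  A^-8 * (9*d^3 + d^5) = -A^2 - 14*A^-2 - 37*A^-6 - 37*A^-10 - 14*A^-14 - A^-18
  A^-10 * (d^4) = A^-2 + 4*A^-6 + 6*A^-10 + 4*A^-14 + A^-18
Summing the groups: <K> = -A^18 + 2*A^14 - 3*A^10 + 4*A^6 - 3*A^2 + 4*A^-2 - 2*A^-6 + A^-10 - A^-14
Normalise by the writhe: (-A^3)^(-w) = (-A^3)^(-2) = A^-6, so f(A) = A^-6 * <K> = -A^12 + 2*A^8 - 3*A^4 + 4 - 3*A^-4 + 4*A^-8 - 2*A^-12 + A^-16 - A^-20.
Substitute A = t^(-1/4), i.e. A^e → t^(-e/4): V(t) = -t^5 + t^4 - 2*t^3 + 4*t^2 - 3*t + 4 - 3*t^-1 + 2*t^-2 - t^-3

Answer: -t^5 + t^4 - 2*t^3 + 4*t^2 - 3*t + 4 - 3*t^-1 + 2*t^-2 - t^-3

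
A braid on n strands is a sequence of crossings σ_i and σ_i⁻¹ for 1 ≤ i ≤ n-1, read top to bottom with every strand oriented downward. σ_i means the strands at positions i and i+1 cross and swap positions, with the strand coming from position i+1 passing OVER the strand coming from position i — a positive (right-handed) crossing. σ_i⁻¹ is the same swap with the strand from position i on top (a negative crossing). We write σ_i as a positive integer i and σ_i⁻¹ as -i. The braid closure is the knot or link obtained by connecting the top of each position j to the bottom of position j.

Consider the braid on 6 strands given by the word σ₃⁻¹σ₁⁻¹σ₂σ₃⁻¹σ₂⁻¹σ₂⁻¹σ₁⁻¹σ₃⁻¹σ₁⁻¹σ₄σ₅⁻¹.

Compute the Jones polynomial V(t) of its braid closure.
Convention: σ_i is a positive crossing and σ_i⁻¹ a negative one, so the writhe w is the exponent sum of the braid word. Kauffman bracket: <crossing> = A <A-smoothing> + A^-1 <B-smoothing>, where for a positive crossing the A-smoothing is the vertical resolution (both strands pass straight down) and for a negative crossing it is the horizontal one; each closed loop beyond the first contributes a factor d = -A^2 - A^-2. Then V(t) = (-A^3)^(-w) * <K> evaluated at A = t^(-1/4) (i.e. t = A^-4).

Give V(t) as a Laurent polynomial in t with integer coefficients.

The presented braid s3^-1 s1^-1 s2 s3^-1 s2^-1 s2^-1 s1^-1 s3^-1 s1^-1 s4 s5^-1 on 6 strands reduces by inverse Markov moves (closure unchanged at each step):
  Destabilize: the word has the form β·s5^-1 where s5^-1 occurs only as the final letter (β ∈ B_5); drop it and the last strand → 5 strands.
  Destabilize: the word has the form β·s4 where s4 occurs only as the final letter (β ∈ B_4); drop it and the last strand → 4 strands.
Reduced to β = s3^-1 s1^-1 s2 s3^-1 s2^-1 s2^-1 s1^-1 s3^-1 s1^-1 on 4 strands, 9 crossings.
Compute on β:
Braid: s3^-1 s1^-1 s2 s3^-1 s2^-1 s2^-1 s1^-1 s3^-1 s1^-1 on 4 strands, 9 crossings.
Writhe w = (#positive) - (#negative) = 1 - 8 = -7.
Computing the Kauffman bracket via state sum. There are 2^9 = 512 states.
Smooth each crossing (0=||, 1=⌣⌢); contribution A^(Σ sign_k(1-2s_k)) * d^(L-1).
Tabulate the states by total A-exponent and number of loops L (A-exp: L × count):
  A^9: L=6 ×1
  A^7: L=5 ×9
  A^5: L=4 ×34, L=6 ×2
  A^3: L=3 ×67, L=5 ×17
  A^1: L=2 ×69, L=4 ×56, L=6 ×1
  A^-1: L=1 ×30, L=3 ×88, L=5 ×8
  A^-3: L=2 ×61, L=4 ×23
  A^-5: L=1 ×9, L=3 ×26, L=5 ×1
  A^-7: L=2 ×6, L=4 ×3
  A^-9: L=3 ×1
Each group contributes A^e * Σ count * d^(L-1):
Powers of d = -A^2 - A^-2: d^2 = A^4 + 2 + A^-4; d^3 = -A^6 - 3*A^2 - 3*A^-2 - A^-6; d^4 = A^8 + 4*A^4 + 6 + 4*A^-4 + A^-8; d^5 = -A^10 - 5*A^6 - 10*A^2 - 10*A^-2 - 5*A^-6 - A^-10.
  A^9 * (d^5) = -A^19 - 5*A^15 - 10*A^11 - 10*A^7 - 5*A^3 - A^-1
  A^7 * (9*d^4) = 9*A^15 + 36*A^11 + 54*A^7 + 36*A^3 + 9*A^-1
  A^5 * (34*d^3 + 2*d^5) = -2*A^15 - 44*A^11 - 122*A^7 - 122*A^3 - 44*A^-1 - 2*A^-5
  A^3 * (67*d^2 + 17*d^4) = 17*A^11 + 135*A^7 + 236*A^3 + 135*A^-1 + 17*A^-5
  A^1 * (69*d + 56*d^3 + d^5) = -A^11 - 61*A^7 - 247*A^3 - 247*A^-1 - 61*A^-5 - A^-9
  A^-1 * (30 + 88*d^2 + 8*d^4) = 8*A^7 + 120*A^3 + 254*A^-1 + 120*A^-5 + 8*A^-9
  A^-3 * (61*d + 23*d^3) = -23*A^3 - 130*A^-1 - 130*A^-5 - 23*A^-9
  A^-5 * (9 + 26*d^2 + d^4) = A^3 + 30*A^-1 + 67*A^-5 + 30*A^-9 + A^-13
  A^-7 * (6*d + 3*d^3) = -3*A^-1 - 15*A^-5 - 15*A^-9 - 3*A^-13
  A^-9 * (d^2) = A^-5 + 2*A^-9 + A^-13
Summing the groups: <K> = -A^19 + 2*A^15 - 2*A^11 + 4*A^7 - 4*A^3 + 3*A^-1 - 3*A^-5 + A^-9 - A^-13
Normalise by the writhe: (-A^3)^(-w) = (-A^3)^(7) = -A^21, so f(A) = -A^21 * <K> = A^40 - 2*A^36 + 2*A^32 - 4*A^28 + 4*A^24 - 3*A^20 + 3*A^16 - A^12 + A^8.
Substitute A = t^(-1/4), i.e. A^e → t^(-e/4): V(t) = t^-2 - t^-3 + 3*t^-4 - 3*t^-5 + 4*t^-6 - 4*t^-7 + 2*t^-8 - 2*t^-9 + t^-10

Answer: t^-2 - t^-3 + 3*t^-4 - 3*t^-5 + 4*t^-6 - 4*t^-7 + 2*t^-8 - 2*t^-9 + t^-10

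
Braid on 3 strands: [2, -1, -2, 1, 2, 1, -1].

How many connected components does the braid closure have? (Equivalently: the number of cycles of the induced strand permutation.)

2

Derivation:
Track the strand permutation on 3 strands, starting from identity.
  step 1: s2 swaps positions 2,3 -> [1 3 2]
  step 2: s1^-1 swaps positions 1,2 -> [3 1 2]
  step 3: s2^-1 swaps positions 2,3 -> [3 2 1]
  step 4: s1 swaps positions 1,2 -> [2 3 1]
  step 5: s2 swaps positions 2,3 -> [2 1 3]
  step 6: s1 swaps positions 1,2 -> [1 2 3]
  step 7: s1^-1 swaps positions 1,2 -> [2 1 3]
Final permutation (position -> original strand): [2 1 3]
Closure components = cycle count of this permutation = 2.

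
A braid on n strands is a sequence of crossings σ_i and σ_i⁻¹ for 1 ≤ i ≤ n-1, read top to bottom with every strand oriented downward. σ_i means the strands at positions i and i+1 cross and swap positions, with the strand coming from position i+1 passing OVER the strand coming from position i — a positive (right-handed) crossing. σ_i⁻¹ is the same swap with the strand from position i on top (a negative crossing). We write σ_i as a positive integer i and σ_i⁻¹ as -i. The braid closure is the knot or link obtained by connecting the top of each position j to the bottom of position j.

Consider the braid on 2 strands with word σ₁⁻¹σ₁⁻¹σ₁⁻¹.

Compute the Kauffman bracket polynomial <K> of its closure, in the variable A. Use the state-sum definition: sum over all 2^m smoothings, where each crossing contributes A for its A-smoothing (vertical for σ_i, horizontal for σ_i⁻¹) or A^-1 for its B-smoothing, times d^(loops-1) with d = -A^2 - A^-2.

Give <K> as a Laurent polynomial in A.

Braid: s1^-1 s1^-1 s1^-1 on 2 strands, 3 crossings.
Writhe w = (#positive) - (#negative) = 0 - 3 = -3.
State-sum expansion of <K>. There are 2^3 = 8 states.
Each crossing splits two ways (0=vertical, 1=horizontal). The state's weight is A^(#A-smoothings - #B-smoothings) * d^(loops - 1).
  state 000: A-exp=-3, loops=2, term = A^-3 * d^1
  state 001: A-exp=-1, loops=1, term = A^-1 * d^0
  state 010: A-exp=-1, loops=1, term = A^-1 * d^0
  state 011: A-exp=+1, loops=2, term = A^1 * d^1
  state 100: A-exp=-1, loops=1, term = A^-1 * d^0
  state 101: A-exp=+1, loops=2, term = A^1 * d^1
  state 110: A-exp=+1, loops=2, term = A^1 * d^1
  state 111: A-exp=+3, loops=3, term = A^3 * d^2
Collect the terms by A-exponent (count of states per loop number):
Powers of d = -A^2 - A^-2: d^2 = A^4 + 2 + A^-4.
  A^3 * (d^2) = A^7 + 2*A^3 + A^-1
  A^1 * (3*d) = -3*A^3 - 3*A^-1
  A^-1 * (3) = 3*A^-1
  A^-3 * (d) = -A^-1 - A^-5
Summing the groups: <K> = A^7 - A^3 - A^-5

Answer: A^7 - A^3 - A^-5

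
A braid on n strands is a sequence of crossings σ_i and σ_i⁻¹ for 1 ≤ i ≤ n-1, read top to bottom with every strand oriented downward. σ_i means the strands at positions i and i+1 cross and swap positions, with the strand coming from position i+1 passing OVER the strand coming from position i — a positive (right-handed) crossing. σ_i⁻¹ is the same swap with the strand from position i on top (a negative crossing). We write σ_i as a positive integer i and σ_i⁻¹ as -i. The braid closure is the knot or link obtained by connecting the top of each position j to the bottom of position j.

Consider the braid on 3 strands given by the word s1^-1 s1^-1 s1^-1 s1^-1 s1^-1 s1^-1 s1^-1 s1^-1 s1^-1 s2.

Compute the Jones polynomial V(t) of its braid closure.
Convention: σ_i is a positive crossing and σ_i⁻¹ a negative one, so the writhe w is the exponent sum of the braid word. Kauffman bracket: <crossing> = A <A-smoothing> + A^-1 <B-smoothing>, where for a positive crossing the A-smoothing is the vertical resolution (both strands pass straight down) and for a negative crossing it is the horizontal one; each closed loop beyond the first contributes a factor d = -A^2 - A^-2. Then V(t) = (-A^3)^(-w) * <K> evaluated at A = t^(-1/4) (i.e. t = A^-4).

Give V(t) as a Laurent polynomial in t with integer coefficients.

t^-4 + t^-6 - t^-7 + t^-8 - t^-9 + t^-10 - t^-11 + t^-12 - t^-13

Derivation:
The presented braid s1^-1 s1^-1 s1^-1 s1^-1 s1^-1 s1^-1 s1^-1 s1^-1 s1^-1 s2 on 3 strands reduces by inverse Markov moves (closure unchanged at each step):
  Destabilize: the word has the form β·s2 where s2 occurs only as the final letter (β ∈ B_2); drop it and the last strand → 2 strands.
Reduced to β = s1^-1 s1^-1 s1^-1 s1^-1 s1^-1 s1^-1 s1^-1 s1^-1 s1^-1 on 2 strands, 9 crossings.
Compute on β:
Braid: s1^-1 s1^-1 s1^-1 s1^-1 s1^-1 s1^-1 s1^-1 s1^-1 s1^-1 on 2 strands, 9 crossings.
Writhe w = (#positive) - (#negative) = 0 - 9 = -9.
Enumerate smoothing states for the bracket polynomial. There are 2^9 = 512 states.
Each crossing splits two ways (0=vertical, 1=horizontal). The state's weight is A^(#A-smoothings - #B-smoothings) * d^(loops - 1).
Tabulate the states by total A-exponent and number of loops L (A-exp: L × count):
  A^9: L=9 ×1
  A^7: L=8 ×9
  A^5: L=7 ×36
  A^3: L=6 ×84
  A^1: L=5 ×126
  A^-1: L=4 ×126
  A^-3: L=3 ×84
  A^-5: L=2 ×36
  A^-7: L=1 ×9
  A^-9: L=2 ×1
Each group contributes A^e * Σ count * d^(L-1):
Powers of d = -A^2 - A^-2: d^2 = A^4 + 2 + A^-4; d^3 = -A^6 - 3*A^2 - 3*A^-2 - A^-6; d^4 = A^8 + 4*A^4 + 6 + 4*A^-4 + A^-8; d^5 = -A^10 - 5*A^6 - 10*A^2 - 10*A^-2 - 5*A^-6 - A^-10; d^6 = A^12 + 6*A^8 + 15*A^4 + 20 + 15*A^-4 + 6*A^-8 + A^-12; d^7 = -A^14 - 7*A^10 - 21*A^6 - 35*A^2 - 35*A^-2 - 21*A^-6 - 7*A^-10 - A^-14; d^8 = A^16 + 8*A^12 + 28*A^8 + 56*A^4 + 70 + 56*A^-4 + 28*A^-8 + 8*A^-12 + A^-16.
  A^9 * (d^8) = A^25 + 8*A^21 + 28*A^17 + 56*A^13 + 70*A^9 + 56*A^5 + 28*A + 8*A^-3 + A^-7
  A^7 * (9*d^7) = -9*A^21 - 63*A^17 - 189*A^13 - 315*A^9 - 315*A^5 - 189*A - 63*A^-3 - 9*A^-7
  A^5 * (36*d^6) = 36*A^17 + 216*A^13 + 540*A^9 + 720*A^5 + 540*A + 216*A^-3 + 36*A^-7
  A^3 * (84*d^5) = -84*A^13 - 420*A^9 - 840*A^5 - 840*A - 420*A^-3 - 84*A^-7
  A^1 * (126*d^4) = 126*A^9 + 504*A^5 + 756*A + 504*A^-3 + 126*A^-7
  A^-1 * (126*d^3) = -126*A^5 - 378*A - 378*A^-3 - 126*A^-7
  A^-3 * (84*d^2) = 84*A + 168*A^-3 + 84*A^-7
  A^-5 * (36*d) = -36*A^-3 - 36*A^-7
  A^-7 * (9) = 9*A^-7
  A^-9 * (d) = -A^-7 - A^-11
Summing the groups: <K> = A^25 - A^21 + A^17 - A^13 + A^9 - A^5 + A - A^-3 - A^-11
Normalise by the writhe: (-A^3)^(-w) = (-A^3)^(9) = -A^27, so f(A) = -A^27 * <K> = -A^52 + A^48 - A^44 + A^40 - A^36 + A^32 - A^28 + A^24 + A^16.
Substitute A = t^(-1/4), i.e. A^e → t^(-e/4): V(t) = t^-4 + t^-6 - t^-7 + t^-8 - t^-9 + t^-10 - t^-11 + t^-12 - t^-13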